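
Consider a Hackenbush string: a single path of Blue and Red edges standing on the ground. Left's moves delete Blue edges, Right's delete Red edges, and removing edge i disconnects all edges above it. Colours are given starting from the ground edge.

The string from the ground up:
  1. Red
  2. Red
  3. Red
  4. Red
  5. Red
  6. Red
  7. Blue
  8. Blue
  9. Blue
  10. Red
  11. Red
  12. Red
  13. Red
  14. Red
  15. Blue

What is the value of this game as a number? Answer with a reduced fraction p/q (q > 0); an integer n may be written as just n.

Prefix values for Red Red Red Red Red Red Blue Blue Blue Red Red Red Red Red Blue via {L|R} + simplicity:
R: Left { ∅ }, Right { 0 } -> simplest -1
RR: Left { ∅ }, Right { -1; 0 } -> simplest -2
RRR: Left { ∅ }, Right { -2; -1; 0 } -> simplest -3
RRRR: Left { ∅ }, Right { -3; -2; -1; 0 } -> simplest -4
RRRRR: Left { ∅ }, Right { -4; -3; -2; -1; 0 } -> simplest -5
RRRRRR: Left { ∅ }, Right { -5; -4; -3; -2; -1; 0 } -> simplest -6
RRRRRRB: Left { -6 }, Right { -5; -4; -3; -2; -1; 0 } -> simplest -11/2
RRRRRRBB: Left { -6; -11/2 }, Right { -5; -4; -3; -2; -1; 0 } -> simplest -21/4
RRRRRRBBB: Left { -6; -11/2; -21/4 }, Right { -5; -4; -3; -2; -1; 0 } -> simplest -41/8
RRRRRRBBBR: Left { -6; -11/2; -21/4 }, Right { -41/8; -5; -4; -3; -2; -1; 0 } -> simplest -83/16
RRRRRRBBBRR: Left { -6; -11/2; -21/4 }, Right { -83/16; -41/8; -5; -4; -3; -2; -1; 0 } -> simplest -167/32
RRRRRRBBBRRR: Left { -6; -11/2; -21/4 }, Right { -167/32; -83/16; -41/8; -5; -4; -3; -2; -1; 0 } -> simplest -335/64
RRRRRRBBBRRRR: Left { -6; -11/2; -21/4 }, Right { -335/64; -167/32; -83/16; -41/8; -5; -4; -3; -2; -1; 0 } -> simplest -671/128
RRRRRRBBBRRRRR: Left { -6; -11/2; -21/4 }, Right { -671/128; -335/64; -167/32; -83/16; -41/8; -5; -4; -3; -2; -1; 0 } -> simplest -1343/256
RRRRRRBBBRRRRRB: Left { -6; -11/2; -21/4; -1343/256 }, Right { -671/128; -335/64; -167/32; -83/16; -41/8; -5; -4; -3; -2; -1; 0 } -> simplest -2685/512

-2685/512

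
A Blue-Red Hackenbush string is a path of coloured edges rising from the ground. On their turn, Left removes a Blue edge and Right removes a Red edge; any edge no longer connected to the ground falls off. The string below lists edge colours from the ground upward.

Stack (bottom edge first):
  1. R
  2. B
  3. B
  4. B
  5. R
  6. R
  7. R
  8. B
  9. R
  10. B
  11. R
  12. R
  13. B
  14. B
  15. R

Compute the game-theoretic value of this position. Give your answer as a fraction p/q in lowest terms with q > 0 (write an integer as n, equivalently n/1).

-3763/16384

Prefix values for R B B B R R R B R B R R B B R via {L|R} + simplicity:
edge 1 of 15 (R): { — | 0 } so -1
edge 2 of 15 (B): { -1 | 0 } so -1/2
edge 3 of 15 (B): { -1; -1/2 | 0 } so -1/4
edge 4 of 15 (B): { -1; -1/2; -1/4 | 0 } so -1/8
edge 5 of 15 (R): { -1; -1/2; -1/4 | -1/8; 0 } so -3/16
edge 6 of 15 (R): { -1; -1/2; -1/4 | -3/16; -1/8; 0 } so -7/32
edge 7 of 15 (R): { -1; -1/2; -1/4 | -7/32; -3/16; -1/8; 0 } so -15/64
edge 8 of 15 (B): { -1; -1/2; -1/4; -15/64 | -7/32; -3/16; -1/8; 0 } so -29/128
edge 9 of 15 (R): { -1; -1/2; -1/4; -15/64 | -29/128; -7/32; -3/16; -1/8; 0 } so -59/256
edge 10 of 15 (B): { -1; -1/2; -1/4; -15/64; -59/256 | -29/128; -7/32; -3/16; -1/8; 0 } so -117/512
edge 11 of 15 (R): { -1; -1/2; -1/4; -15/64; -59/256 | -117/512; -29/128; -7/32; -3/16; -1/8; 0 } so -235/1024
edge 12 of 15 (R): { -1; -1/2; -1/4; -15/64; -59/256 | -235/1024; -117/512; -29/128; -7/32; -3/16; -1/8; 0 } so -471/2048
edge 13 of 15 (B): { -1; -1/2; -1/4; -15/64; -59/256; -471/2048 | -235/1024; -117/512; -29/128; -7/32; -3/16; -1/8; 0 } so -941/4096
edge 14 of 15 (B): { -1; -1/2; -1/4; -15/64; -59/256; -471/2048; -941/4096 | -235/1024; -117/512; -29/128; -7/32; -3/16; -1/8; 0 } so -1881/8192
edge 15 of 15 (R): { -1; -1/2; -1/4; -15/64; -59/256; -471/2048; -941/4096 | -1881/8192; -235/1024; -117/512; -29/128; -7/32; -3/16; -1/8; 0 } so -3763/16384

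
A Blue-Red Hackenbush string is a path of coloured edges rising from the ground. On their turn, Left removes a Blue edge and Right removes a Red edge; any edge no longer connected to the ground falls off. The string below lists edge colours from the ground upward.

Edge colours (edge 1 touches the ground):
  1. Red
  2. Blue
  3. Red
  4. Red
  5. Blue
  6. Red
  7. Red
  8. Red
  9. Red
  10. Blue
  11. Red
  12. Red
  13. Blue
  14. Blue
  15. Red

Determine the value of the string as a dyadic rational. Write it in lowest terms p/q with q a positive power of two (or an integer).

-14259/16384

Prefix values for Red Blue Red Red Blue Red Red Red Red Blue Red Red Blue Blue Red via {L|R} + simplicity:
1 of 15 · R · max L −∞ · min R 0 ⇒ -1
2 of 15 · RB · max L -1 · min R 0 ⇒ -1/2
3 of 15 · RBR · max L -1 · min R -1/2 ⇒ -3/4
4 of 15 · RBRR · max L -1 · min R -3/4 ⇒ -7/8
5 of 15 · RBRRB · max L -7/8 · min R -3/4 ⇒ -13/16
6 of 15 · RBRRBR · max L -7/8 · min R -13/16 ⇒ -27/32
7 of 15 · RBRRBRR · max L -7/8 · min R -27/32 ⇒ -55/64
8 of 15 · RBRRBRRR · max L -7/8 · min R -55/64 ⇒ -111/128
9 of 15 · RBRRBRRRR · max L -7/8 · min R -111/128 ⇒ -223/256
10 of 15 · RBRRBRRRRB · max L -223/256 · min R -111/128 ⇒ -445/512
11 of 15 · RBRRBRRRRBR · max L -223/256 · min R -445/512 ⇒ -891/1024
12 of 15 · RBRRBRRRRBRR · max L -223/256 · min R -891/1024 ⇒ -1783/2048
13 of 15 · RBRRBRRRRBRRB · max L -1783/2048 · min R -891/1024 ⇒ -3565/4096
14 of 15 · RBRRBRRRRBRRBB · max L -3565/4096 · min R -891/1024 ⇒ -7129/8192
15 of 15 · RBRRBRRRRBRRBBR · max L -3565/4096 · min R -7129/8192 ⇒ -14259/16384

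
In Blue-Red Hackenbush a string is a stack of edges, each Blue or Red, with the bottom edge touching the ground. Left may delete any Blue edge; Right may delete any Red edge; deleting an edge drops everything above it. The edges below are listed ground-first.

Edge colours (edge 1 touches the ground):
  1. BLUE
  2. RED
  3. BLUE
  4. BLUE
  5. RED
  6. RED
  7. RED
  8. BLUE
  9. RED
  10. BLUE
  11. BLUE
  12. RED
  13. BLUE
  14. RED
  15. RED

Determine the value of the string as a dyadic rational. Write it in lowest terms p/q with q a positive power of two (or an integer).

edge 1 of 15 (BLUE): { 0 | — } gives 1
edge 2 of 15 (RED): { 0 | 1 } gives 1/2
edge 3 of 15 (BLUE): { 0, 1/2 | 1 } gives 3/4
edge 4 of 15 (BLUE): { 0, 1/2, 3/4 | 1 } gives 7/8
edge 5 of 15 (RED): { 0, 1/2, 3/4 | 7/8, 1 } gives 13/16
edge 6 of 15 (RED): { 0, 1/2, 3/4 | 13/16, 7/8, 1 } gives 25/32
edge 7 of 15 (RED): { 0, 1/2, 3/4 | 25/32, 13/16, 7/8, 1 } gives 49/64
edge 8 of 15 (BLUE): { 0, 1/2, 3/4, 49/64 | 25/32, 13/16, 7/8, 1 } gives 99/128
edge 9 of 15 (RED): { 0, 1/2, 3/4, 49/64 | 99/128, 25/32, 13/16, 7/8, 1 } gives 197/256
edge 10 of 15 (BLUE): { 0, 1/2, 3/4, 49/64, 197/256 | 99/128, 25/32, 13/16, 7/8, 1 } gives 395/512
edge 11 of 15 (BLUE): { 0, 1/2, 3/4, 49/64, 197/256, 395/512 | 99/128, 25/32, 13/16, 7/8, 1 } gives 791/1024
edge 12 of 15 (RED): { 0, 1/2, 3/4, 49/64, 197/256, 395/512 | 791/1024, 99/128, 25/32, 13/16, 7/8, 1 } gives 1581/2048
edge 13 of 15 (BLUE): { 0, 1/2, 3/4, 49/64, 197/256, 395/512, 1581/2048 | 791/1024, 99/128, 25/32, 13/16, 7/8, 1 } gives 3163/4096
edge 14 of 15 (RED): { 0, 1/2, 3/4, 49/64, 197/256, 395/512, 1581/2048 | 3163/4096, 791/1024, 99/128, 25/32, 13/16, 7/8, 1 } gives 6325/8192
edge 15 of 15 (RED): { 0, 1/2, 3/4, 49/64, 197/256, 395/512, 1581/2048 | 6325/8192, 3163/4096, 791/1024, 99/128, 25/32, 13/16, 7/8, 1 } gives 12649/16384

12649/16384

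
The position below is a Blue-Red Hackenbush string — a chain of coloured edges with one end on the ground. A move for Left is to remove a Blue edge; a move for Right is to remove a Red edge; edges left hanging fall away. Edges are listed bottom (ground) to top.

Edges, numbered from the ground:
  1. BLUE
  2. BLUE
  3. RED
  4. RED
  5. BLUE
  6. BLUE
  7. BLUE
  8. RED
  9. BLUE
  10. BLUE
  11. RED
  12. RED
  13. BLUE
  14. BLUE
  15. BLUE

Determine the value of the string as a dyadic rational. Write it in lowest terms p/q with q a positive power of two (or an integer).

Recurse on prefixes of the 15-edge string BLUE BLUE RED RED BLUE BLUE BLUE RED BLUE BLUE RED RED BLUE BLUE BLUE:
val(B) = { 0 | — } ⇒ 1
val(BB) = { 0,1 | — } ⇒ 2
val(BBR) = { 0,1 | 2 } ⇒ 3/2
val(BBRR) = { 0,1 | 3/2,2 } ⇒ 5/4
val(BBRRB) = { 0,1,5/4 | 3/2,2 } ⇒ 11/8
val(BBRRBB) = { 0,1,5/4,11/8 | 3/2,2 } ⇒ 23/16
val(BBRRBBB) = { 0,1,5/4,11/8,23/16 | 3/2,2 } ⇒ 47/32
val(BBRRBBBR) = { 0,1,5/4,11/8,23/16 | 47/32,3/2,2 } ⇒ 93/64
val(BBRRBBBRB) = { 0,1,5/4,11/8,23/16,93/64 | 47/32,3/2,2 } ⇒ 187/128
val(BBRRBBBRBB) = { 0,1,5/4,11/8,23/16,93/64,187/128 | 47/32,3/2,2 } ⇒ 375/256
val(BBRRBBBRBBR) = { 0,1,5/4,11/8,23/16,93/64,187/128 | 375/256,47/32,3/2,2 } ⇒ 749/512
val(BBRRBBBRBBRR) = { 0,1,5/4,11/8,23/16,93/64,187/128 | 749/512,375/256,47/32,3/2,2 } ⇒ 1497/1024
val(BBRRBBBRBBRRB) = { 0,1,5/4,11/8,23/16,93/64,187/128,1497/1024 | 749/512,375/256,47/32,3/2,2 } ⇒ 2995/2048
val(BBRRBBBRBBRRBB) = { 0,1,5/4,11/8,23/16,93/64,187/128,1497/1024,2995/2048 | 749/512,375/256,47/32,3/2,2 } ⇒ 5991/4096
val(BBRRBBBRBBRRBBB) = { 0,1,5/4,11/8,23/16,93/64,187/128,1497/1024,2995/2048,5991/4096 | 749/512,375/256,47/32,3/2,2 } ⇒ 11983/8192

11983/8192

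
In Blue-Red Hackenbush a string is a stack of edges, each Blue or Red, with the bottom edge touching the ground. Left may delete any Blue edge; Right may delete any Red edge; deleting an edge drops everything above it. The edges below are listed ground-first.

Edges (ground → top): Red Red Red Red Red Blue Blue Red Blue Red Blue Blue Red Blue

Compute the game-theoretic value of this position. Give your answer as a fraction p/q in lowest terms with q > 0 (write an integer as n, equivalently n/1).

-2213/512

edge 1 of 14 (Red): { ∅ | 0 } — -1
edge 2 of 14 (Red): { ∅ | -1,0 } — -2
edge 3 of 14 (Red): { ∅ | -2,-1,0 } — -3
edge 4 of 14 (Red): { ∅ | -3,-2,-1,0 } — -4
edge 5 of 14 (Red): { ∅ | -4,-3,-2,-1,0 } — -5
edge 6 of 14 (Blue): { -5 | -4,-3,-2,-1,0 } — -9/2
edge 7 of 14 (Blue): { -5,-9/2 | -4,-3,-2,-1,0 } — -17/4
edge 8 of 14 (Red): { -5,-9/2 | -17/4,-4,-3,-2,-1,0 } — -35/8
edge 9 of 14 (Blue): { -5,-9/2,-35/8 | -17/4,-4,-3,-2,-1,0 } — -69/16
edge 10 of 14 (Red): { -5,-9/2,-35/8 | -69/16,-17/4,-4,-3,-2,-1,0 } — -139/32
edge 11 of 14 (Blue): { -5,-9/2,-35/8,-139/32 | -69/16,-17/4,-4,-3,-2,-1,0 } — -277/64
edge 12 of 14 (Blue): { -5,-9/2,-35/8,-139/32,-277/64 | -69/16,-17/4,-4,-3,-2,-1,0 } — -553/128
edge 13 of 14 (Red): { -5,-9/2,-35/8,-139/32,-277/64 | -553/128,-69/16,-17/4,-4,-3,-2,-1,0 } — -1107/256
edge 14 of 14 (Blue): { -5,-9/2,-35/8,-139/32,-277/64,-1107/256 | -553/128,-69/16,-17/4,-4,-3,-2,-1,0 } — -2213/512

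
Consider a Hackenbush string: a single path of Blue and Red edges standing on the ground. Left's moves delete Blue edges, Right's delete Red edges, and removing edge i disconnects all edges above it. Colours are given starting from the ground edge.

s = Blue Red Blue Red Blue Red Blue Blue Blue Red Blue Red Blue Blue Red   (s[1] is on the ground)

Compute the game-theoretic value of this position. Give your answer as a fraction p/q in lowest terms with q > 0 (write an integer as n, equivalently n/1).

11181/16384

Build val(s[:k]) for k = 1..15, string s = Blue Red Blue Red Blue Red Blue Blue Blue Red Blue Red Blue Blue Red.
edge 1 of 15 (Blue): { 0 | — } = 1
edge 2 of 15 (Red): { 0 | 1 } = 1/2
edge 3 of 15 (Blue): { 0; 1/2 | 1 } = 3/4
edge 4 of 15 (Red): { 0; 1/2 | 3/4; 1 } = 5/8
edge 5 of 15 (Blue): { 0; 1/2; 5/8 | 3/4; 1 } = 11/16
edge 6 of 15 (Red): { 0; 1/2; 5/8 | 11/16; 3/4; 1 } = 21/32
edge 7 of 15 (Blue): { 0; 1/2; 5/8; 21/32 | 11/16; 3/4; 1 } = 43/64
edge 8 of 15 (Blue): { 0; 1/2; 5/8; 21/32; 43/64 | 11/16; 3/4; 1 } = 87/128
edge 9 of 15 (Blue): { 0; 1/2; 5/8; 21/32; 43/64; 87/128 | 11/16; 3/4; 1 } = 175/256
edge 10 of 15 (Red): { 0; 1/2; 5/8; 21/32; 43/64; 87/128 | 175/256; 11/16; 3/4; 1 } = 349/512
edge 11 of 15 (Blue): { 0; 1/2; 5/8; 21/32; 43/64; 87/128; 349/512 | 175/256; 11/16; 3/4; 1 } = 699/1024
edge 12 of 15 (Red): { 0; 1/2; 5/8; 21/32; 43/64; 87/128; 349/512 | 699/1024; 175/256; 11/16; 3/4; 1 } = 1397/2048
edge 13 of 15 (Blue): { 0; 1/2; 5/8; 21/32; 43/64; 87/128; 349/512; 1397/2048 | 699/1024; 175/256; 11/16; 3/4; 1 } = 2795/4096
edge 14 of 15 (Blue): { 0; 1/2; 5/8; 21/32; 43/64; 87/128; 349/512; 1397/2048; 2795/4096 | 699/1024; 175/256; 11/16; 3/4; 1 } = 5591/8192
edge 15 of 15 (Red): { 0; 1/2; 5/8; 21/32; 43/64; 87/128; 349/512; 1397/2048; 2795/4096 | 5591/8192; 699/1024; 175/256; 11/16; 3/4; 1 } = 11181/16384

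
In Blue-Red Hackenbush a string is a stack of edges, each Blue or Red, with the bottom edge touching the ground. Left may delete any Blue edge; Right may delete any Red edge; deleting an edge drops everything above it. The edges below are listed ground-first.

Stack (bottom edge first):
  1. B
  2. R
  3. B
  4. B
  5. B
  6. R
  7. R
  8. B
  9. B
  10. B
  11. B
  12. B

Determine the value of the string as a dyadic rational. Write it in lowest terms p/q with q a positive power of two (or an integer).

1855/2048

Build value(s[:k]) for k = 1..12, string s = B R B B B R R B B B B B.
value_1 [B]  L=[0]  R=[]  — 1
value_2 [BR]  L=[0]  R=[1]  — 1/2
value_3 [BRB]  L=[0 1/2]  R=[1]  — 3/4
value_4 [BRBB]  L=[0 1/2 3/4]  R=[1]  — 7/8
value_5 [BRBBB]  L=[0 1/2 3/4 7/8]  R=[1]  — 15/16
value_6 [BRBBBR]  L=[0 1/2 3/4 7/8]  R=[15/16 1]  — 29/32
value_7 [BRBBBRR]  L=[0 1/2 3/4 7/8]  R=[29/32 15/16 1]  — 57/64
value_8 [BRBBBRRB]  L=[0 1/2 3/4 7/8 57/64]  R=[29/32 15/16 1]  — 115/128
value_9 [BRBBBRRBB]  L=[0 1/2 3/4 7/8 57/64 115/128]  R=[29/32 15/16 1]  — 231/256
value_10 [BRBBBRRBBB]  L=[0 1/2 3/4 7/8 57/64 115/128 231/256]  R=[29/32 15/16 1]  — 463/512
value_11 [BRBBBRRBBBB]  L=[0 1/2 3/4 7/8 57/64 115/128 231/256 463/512]  R=[29/32 15/16 1]  — 927/1024
value_12 [BRBBBRRBBBBB]  L=[0 1/2 3/4 7/8 57/64 115/128 231/256 463/512 927/1024]  R=[29/32 15/16 1]  — 1855/2048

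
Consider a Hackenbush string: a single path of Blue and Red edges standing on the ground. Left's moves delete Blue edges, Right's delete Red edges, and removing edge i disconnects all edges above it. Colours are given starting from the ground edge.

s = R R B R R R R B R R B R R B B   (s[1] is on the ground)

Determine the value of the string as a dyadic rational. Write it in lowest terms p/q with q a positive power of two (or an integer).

-16089/8192

Recurse on prefixes of the 15-edge string R R B R R R R B R R B R R B B:
step 1: add R to get R; options L={  } R={ 0 } gives -1
step 2: add R to get RR; options L={  } R={ -1 0 } gives -2
step 3: add B to get RRB; options L={ -2 } R={ -1 0 } gives -3/2
step 4: add R to get RRBR; options L={ -2 } R={ -3/2 -1 0 } gives -7/4
step 5: add R to get RRBRR; options L={ -2 } R={ -7/4 -3/2 -1 0 } gives -15/8
step 6: add R to get RRBRRR; options L={ -2 } R={ -15/8 -7/4 -3/2 -1 0 } gives -31/16
step 7: add R to get RRBRRRR; options L={ -2 } R={ -31/16 -15/8 -7/4 -3/2 -1 0 } gives -63/32
step 8: add B to get RRBRRRRB; options L={ -2 -63/32 } R={ -31/16 -15/8 -7/4 -3/2 -1 0 } gives -125/64
step 9: add R to get RRBRRRRBR; options L={ -2 -63/32 } R={ -125/64 -31/16 -15/8 -7/4 -3/2 -1 0 } gives -251/128
step 10: add R to get RRBRRRRBRR; options L={ -2 -63/32 } R={ -251/128 -125/64 -31/16 -15/8 -7/4 -3/2 -1 0 } gives -503/256
step 11: add B to get RRBRRRRBRRB; options L={ -2 -63/32 -503/256 } R={ -251/128 -125/64 -31/16 -15/8 -7/4 -3/2 -1 0 } gives -1005/512
step 12: add R to get RRBRRRRBRRBR; options L={ -2 -63/32 -503/256 } R={ -1005/512 -251/128 -125/64 -31/16 -15/8 -7/4 -3/2 -1 0 } gives -2011/1024
step 13: add R to get RRBRRRRBRRBRR; options L={ -2 -63/32 -503/256 } R={ -2011/1024 -1005/512 -251/128 -125/64 -31/16 -15/8 -7/4 -3/2 -1 0 } gives -4023/2048
step 14: add B to get RRBRRRRBRRBRRB; options L={ -2 -63/32 -503/256 -4023/2048 } R={ -2011/1024 -1005/512 -251/128 -125/64 -31/16 -15/8 -7/4 -3/2 -1 0 } gives -8045/4096
step 15: add B to get RRBRRRRBRRBRRBB; options L={ -2 -63/32 -503/256 -4023/2048 -8045/4096 } R={ -2011/1024 -1005/512 -251/128 -125/64 -31/16 -15/8 -7/4 -3/2 -1 0 } gives -16089/8192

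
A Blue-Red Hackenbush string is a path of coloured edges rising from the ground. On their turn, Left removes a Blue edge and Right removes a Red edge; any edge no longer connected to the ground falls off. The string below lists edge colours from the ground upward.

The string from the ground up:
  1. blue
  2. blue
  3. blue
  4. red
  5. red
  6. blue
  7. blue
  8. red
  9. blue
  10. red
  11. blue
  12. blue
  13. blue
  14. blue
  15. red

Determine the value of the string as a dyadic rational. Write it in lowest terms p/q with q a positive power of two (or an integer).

9917/4096

edge 1 of 15 (blue): { 0 | (no moves) } -> 1
edge 2 of 15 (blue): { 0; 1 | (no moves) } -> 2
edge 3 of 15 (blue): { 0; 1; 2 | (no moves) } -> 3
edge 4 of 15 (red): { 0; 1; 2 | 3 } -> 5/2
edge 5 of 15 (red): { 0; 1; 2 | 5/2; 3 } -> 9/4
edge 6 of 15 (blue): { 0; 1; 2; 9/4 | 5/2; 3 } -> 19/8
edge 7 of 15 (blue): { 0; 1; 2; 9/4; 19/8 | 5/2; 3 } -> 39/16
edge 8 of 15 (red): { 0; 1; 2; 9/4; 19/8 | 39/16; 5/2; 3 } -> 77/32
edge 9 of 15 (blue): { 0; 1; 2; 9/4; 19/8; 77/32 | 39/16; 5/2; 3 } -> 155/64
edge 10 of 15 (red): { 0; 1; 2; 9/4; 19/8; 77/32 | 155/64; 39/16; 5/2; 3 } -> 309/128
edge 11 of 15 (blue): { 0; 1; 2; 9/4; 19/8; 77/32; 309/128 | 155/64; 39/16; 5/2; 3 } -> 619/256
edge 12 of 15 (blue): { 0; 1; 2; 9/4; 19/8; 77/32; 309/128; 619/256 | 155/64; 39/16; 5/2; 3 } -> 1239/512
edge 13 of 15 (blue): { 0; 1; 2; 9/4; 19/8; 77/32; 309/128; 619/256; 1239/512 | 155/64; 39/16; 5/2; 3 } -> 2479/1024
edge 14 of 15 (blue): { 0; 1; 2; 9/4; 19/8; 77/32; 309/128; 619/256; 1239/512; 2479/1024 | 155/64; 39/16; 5/2; 3 } -> 4959/2048
edge 15 of 15 (red): { 0; 1; 2; 9/4; 19/8; 77/32; 309/128; 619/256; 1239/512; 2479/1024 | 4959/2048; 155/64; 39/16; 5/2; 3 } -> 9917/4096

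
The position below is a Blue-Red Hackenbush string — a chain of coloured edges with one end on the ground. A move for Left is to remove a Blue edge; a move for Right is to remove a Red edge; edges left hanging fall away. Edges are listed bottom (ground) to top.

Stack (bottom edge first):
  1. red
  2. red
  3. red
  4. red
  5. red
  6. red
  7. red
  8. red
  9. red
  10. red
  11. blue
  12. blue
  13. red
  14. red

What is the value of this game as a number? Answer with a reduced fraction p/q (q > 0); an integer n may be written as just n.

-151/16

Prefix values for red red red red red red red red red red blue blue red red via {L|R} + simplicity:
v_1 [r]  L=[∅]  R=[0]  = -1
v_2 [rr]  L=[∅]  R=[-1; 0]  = -2
v_3 [rrr]  L=[∅]  R=[-2; -1; 0]  = -3
v_4 [rrrr]  L=[∅]  R=[-3; -2; -1; 0]  = -4
v_5 [rrrrr]  L=[∅]  R=[-4; -3; -2; -1; 0]  = -5
v_6 [rrrrrr]  L=[∅]  R=[-5; -4; -3; -2; -1; 0]  = -6
v_7 [rrrrrrr]  L=[∅]  R=[-6; -5; -4; -3; -2; -1; 0]  = -7
v_8 [rrrrrrrr]  L=[∅]  R=[-7; -6; -5; -4; -3; -2; -1; 0]  = -8
v_9 [rrrrrrrrr]  L=[∅]  R=[-8; -7; -6; -5; -4; -3; -2; -1; 0]  = -9
v_10 [rrrrrrrrrr]  L=[∅]  R=[-9; -8; -7; -6; -5; -4; -3; -2; -1; 0]  = -10
v_11 [rrrrrrrrrrb]  L=[-10]  R=[-9; -8; -7; -6; -5; -4; -3; -2; -1; 0]  = -19/2
v_12 [rrrrrrrrrrbb]  L=[-10; -19/2]  R=[-9; -8; -7; -6; -5; -4; -3; -2; -1; 0]  = -37/4
v_13 [rrrrrrrrrrbbr]  L=[-10; -19/2]  R=[-37/4; -9; -8; -7; -6; -5; -4; -3; -2; -1; 0]  = -75/8
v_14 [rrrrrrrrrrbbrr]  L=[-10; -19/2]  R=[-75/8; -37/4; -9; -8; -7; -6; -5; -4; -3; -2; -1; 0]  = -151/16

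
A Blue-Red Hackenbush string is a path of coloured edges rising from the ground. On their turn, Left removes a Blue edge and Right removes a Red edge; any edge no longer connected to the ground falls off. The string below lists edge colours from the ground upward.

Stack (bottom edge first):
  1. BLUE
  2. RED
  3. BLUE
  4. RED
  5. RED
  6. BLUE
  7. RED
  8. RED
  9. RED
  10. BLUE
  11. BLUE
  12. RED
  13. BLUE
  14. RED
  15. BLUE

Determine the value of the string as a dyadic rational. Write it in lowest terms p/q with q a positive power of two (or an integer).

value_1 [B]  L=[0]  R=[—]  => 1
value_2 [BR]  L=[0]  R=[1]  => 1/2
value_3 [BRB]  L=[0 1/2]  R=[1]  => 3/4
value_4 [BRBR]  L=[0 1/2]  R=[3/4 1]  => 5/8
value_5 [BRBRR]  L=[0 1/2]  R=[5/8 3/4 1]  => 9/16
value_6 [BRBRRB]  L=[0 1/2 9/16]  R=[5/8 3/4 1]  => 19/32
value_7 [BRBRRBR]  L=[0 1/2 9/16]  R=[19/32 5/8 3/4 1]  => 37/64
value_8 [BRBRRBRR]  L=[0 1/2 9/16]  R=[37/64 19/32 5/8 3/4 1]  => 73/128
value_9 [BRBRRBRRR]  L=[0 1/2 9/16]  R=[73/128 37/64 19/32 5/8 3/4 1]  => 145/256
value_10 [BRBRRBRRRB]  L=[0 1/2 9/16 145/256]  R=[73/128 37/64 19/32 5/8 3/4 1]  => 291/512
value_11 [BRBRRBRRRBB]  L=[0 1/2 9/16 145/256 291/512]  R=[73/128 37/64 19/32 5/8 3/4 1]  => 583/1024
value_12 [BRBRRBRRRBBR]  L=[0 1/2 9/16 145/256 291/512]  R=[583/1024 73/128 37/64 19/32 5/8 3/4 1]  => 1165/2048
value_13 [BRBRRBRRRBBRB]  L=[0 1/2 9/16 145/256 291/512 1165/2048]  R=[583/1024 73/128 37/64 19/32 5/8 3/4 1]  => 2331/4096
value_14 [BRBRRBRRRBBRBR]  L=[0 1/2 9/16 145/256 291/512 1165/2048]  R=[2331/4096 583/1024 73/128 37/64 19/32 5/8 3/4 1]  => 4661/8192
value_15 [BRBRRBRRRBBRBRB]  L=[0 1/2 9/16 145/256 291/512 1165/2048 4661/8192]  R=[2331/4096 583/1024 73/128 37/64 19/32 5/8 3/4 1]  => 9323/16384

9323/16384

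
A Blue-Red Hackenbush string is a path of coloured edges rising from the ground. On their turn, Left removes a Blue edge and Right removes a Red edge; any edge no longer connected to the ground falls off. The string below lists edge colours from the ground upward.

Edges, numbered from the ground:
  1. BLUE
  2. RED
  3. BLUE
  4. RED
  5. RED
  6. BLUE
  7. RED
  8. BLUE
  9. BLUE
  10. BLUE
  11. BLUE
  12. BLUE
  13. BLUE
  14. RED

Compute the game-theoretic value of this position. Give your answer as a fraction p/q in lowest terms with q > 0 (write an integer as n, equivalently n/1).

1 of 14 · B · max L 0 · min R +∞ -> 1
2 of 14 · BR · max L 0 · min R 1 -> 1/2
3 of 14 · BRB · max L 1/2 · min R 1 -> 3/4
4 of 14 · BRBR · max L 1/2 · min R 3/4 -> 5/8
5 of 14 · BRBRR · max L 1/2 · min R 5/8 -> 9/16
6 of 14 · BRBRRB · max L 9/16 · min R 5/8 -> 19/32
7 of 14 · BRBRRBR · max L 9/16 · min R 19/32 -> 37/64
8 of 14 · BRBRRBRB · max L 37/64 · min R 19/32 -> 75/128
9 of 14 · BRBRRBRBB · max L 75/128 · min R 19/32 -> 151/256
10 of 14 · BRBRRBRBBB · max L 151/256 · min R 19/32 -> 303/512
11 of 14 · BRBRRBRBBBB · max L 303/512 · min R 19/32 -> 607/1024
12 of 14 · BRBRRBRBBBBB · max L 607/1024 · min R 19/32 -> 1215/2048
13 of 14 · BRBRRBRBBBBBB · max L 1215/2048 · min R 19/32 -> 2431/4096
14 of 14 · BRBRRBRBBBBBBR · max L 1215/2048 · min R 2431/4096 -> 4861/8192

4861/8192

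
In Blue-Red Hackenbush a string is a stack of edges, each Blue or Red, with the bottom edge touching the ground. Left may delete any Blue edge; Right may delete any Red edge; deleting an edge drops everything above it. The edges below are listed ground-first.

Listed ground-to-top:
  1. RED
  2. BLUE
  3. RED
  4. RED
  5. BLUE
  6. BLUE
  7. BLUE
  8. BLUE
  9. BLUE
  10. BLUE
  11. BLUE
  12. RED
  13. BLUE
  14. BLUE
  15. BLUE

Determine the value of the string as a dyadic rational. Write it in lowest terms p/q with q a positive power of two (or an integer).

-12305/16384

step 1: add RED to get R; options L={ — } R={ 0 } gives -1
step 2: add BLUE to get RB; options L={ -1 } R={ 0 } gives -1/2
step 3: add RED to get RBR; options L={ -1 } R={ -1/2,0 } gives -3/4
step 4: add RED to get RBRR; options L={ -1 } R={ -3/4,-1/2,0 } gives -7/8
step 5: add BLUE to get RBRRB; options L={ -1,-7/8 } R={ -3/4,-1/2,0 } gives -13/16
step 6: add BLUE to get RBRRBB; options L={ -1,-7/8,-13/16 } R={ -3/4,-1/2,0 } gives -25/32
step 7: add BLUE to get RBRRBBB; options L={ -1,-7/8,-13/16,-25/32 } R={ -3/4,-1/2,0 } gives -49/64
step 8: add BLUE to get RBRRBBBB; options L={ -1,-7/8,-13/16,-25/32,-49/64 } R={ -3/4,-1/2,0 } gives -97/128
step 9: add BLUE to get RBRRBBBBB; options L={ -1,-7/8,-13/16,-25/32,-49/64,-97/128 } R={ -3/4,-1/2,0 } gives -193/256
step 10: add BLUE to get RBRRBBBBBB; options L={ -1,-7/8,-13/16,-25/32,-49/64,-97/128,-193/256 } R={ -3/4,-1/2,0 } gives -385/512
step 11: add BLUE to get RBRRBBBBBBB; options L={ -1,-7/8,-13/16,-25/32,-49/64,-97/128,-193/256,-385/512 } R={ -3/4,-1/2,0 } gives -769/1024
step 12: add RED to get RBRRBBBBBBBR; options L={ -1,-7/8,-13/16,-25/32,-49/64,-97/128,-193/256,-385/512 } R={ -769/1024,-3/4,-1/2,0 } gives -1539/2048
step 13: add BLUE to get RBRRBBBBBBBRB; options L={ -1,-7/8,-13/16,-25/32,-49/64,-97/128,-193/256,-385/512,-1539/2048 } R={ -769/1024,-3/4,-1/2,0 } gives -3077/4096
step 14: add BLUE to get RBRRBBBBBBBRBB; options L={ -1,-7/8,-13/16,-25/32,-49/64,-97/128,-193/256,-385/512,-1539/2048,-3077/4096 } R={ -769/1024,-3/4,-1/2,0 } gives -6153/8192
step 15: add BLUE to get RBRRBBBBBBBRBBB; options L={ -1,-7/8,-13/16,-25/32,-49/64,-97/128,-193/256,-385/512,-1539/2048,-3077/4096,-6153/8192 } R={ -769/1024,-3/4,-1/2,0 } gives -12305/16384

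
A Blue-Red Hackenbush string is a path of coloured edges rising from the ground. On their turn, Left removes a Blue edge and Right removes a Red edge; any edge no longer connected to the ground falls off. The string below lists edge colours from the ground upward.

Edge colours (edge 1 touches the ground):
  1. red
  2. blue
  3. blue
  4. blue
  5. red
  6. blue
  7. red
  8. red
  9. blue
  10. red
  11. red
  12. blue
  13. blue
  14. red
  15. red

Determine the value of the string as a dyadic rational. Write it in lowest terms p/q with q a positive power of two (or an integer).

-2919/16384

val(r) = { (no moves) | 0 } so -1
val(rb) = { -1 | 0 } so -1/2
val(rbb) = { -1 -1/2 | 0 } so -1/4
val(rbbb) = { -1 -1/2 -1/4 | 0 } so -1/8
val(rbbbr) = { -1 -1/2 -1/4 | -1/8 0 } so -3/16
val(rbbbrb) = { -1 -1/2 -1/4 -3/16 | -1/8 0 } so -5/32
val(rbbbrbr) = { -1 -1/2 -1/4 -3/16 | -5/32 -1/8 0 } so -11/64
val(rbbbrbrr) = { -1 -1/2 -1/4 -3/16 | -11/64 -5/32 -1/8 0 } so -23/128
val(rbbbrbrrb) = { -1 -1/2 -1/4 -3/16 -23/128 | -11/64 -5/32 -1/8 0 } so -45/256
val(rbbbrbrrbr) = { -1 -1/2 -1/4 -3/16 -23/128 | -45/256 -11/64 -5/32 -1/8 0 } so -91/512
val(rbbbrbrrbrr) = { -1 -1/2 -1/4 -3/16 -23/128 | -91/512 -45/256 -11/64 -5/32 -1/8 0 } so -183/1024
val(rbbbrbrrbrrb) = { -1 -1/2 -1/4 -3/16 -23/128 -183/1024 | -91/512 -45/256 -11/64 -5/32 -1/8 0 } so -365/2048
val(rbbbrbrrbrrbb) = { -1 -1/2 -1/4 -3/16 -23/128 -183/1024 -365/2048 | -91/512 -45/256 -11/64 -5/32 -1/8 0 } so -729/4096
val(rbbbrbrrbrrbbr) = { -1 -1/2 -1/4 -3/16 -23/128 -183/1024 -365/2048 | -729/4096 -91/512 -45/256 -11/64 -5/32 -1/8 0 } so -1459/8192
val(rbbbrbrrbrrbbrr) = { -1 -1/2 -1/4 -3/16 -23/128 -183/1024 -365/2048 | -1459/8192 -729/4096 -91/512 -45/256 -11/64 -5/32 -1/8 0 } so -2919/16384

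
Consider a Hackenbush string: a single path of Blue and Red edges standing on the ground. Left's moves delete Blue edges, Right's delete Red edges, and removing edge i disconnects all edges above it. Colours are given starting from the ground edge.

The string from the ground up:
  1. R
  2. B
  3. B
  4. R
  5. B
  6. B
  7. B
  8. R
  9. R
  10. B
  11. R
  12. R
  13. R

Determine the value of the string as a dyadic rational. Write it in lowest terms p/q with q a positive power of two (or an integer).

Build val(s[:k]) for k = 1..13, string s = R B B R B B B R R B R R R.
val_1 [R]  L=[none]  R=[0]  -> -1
val_2 [RB]  L=[-1]  R=[0]  -> -1/2
val_3 [RBB]  L=[-1, -1/2]  R=[0]  -> -1/4
val_4 [RBBR]  L=[-1, -1/2]  R=[-1/4, 0]  -> -3/8
val_5 [RBBRB]  L=[-1, -1/2, -3/8]  R=[-1/4, 0]  -> -5/16
val_6 [RBBRBB]  L=[-1, -1/2, -3/8, -5/16]  R=[-1/4, 0]  -> -9/32
val_7 [RBBRBBB]  L=[-1, -1/2, -3/8, -5/16, -9/32]  R=[-1/4, 0]  -> -17/64
val_8 [RBBRBBBR]  L=[-1, -1/2, -3/8, -5/16, -9/32]  R=[-17/64, -1/4, 0]  -> -35/128
val_9 [RBBRBBBRR]  L=[-1, -1/2, -3/8, -5/16, -9/32]  R=[-35/128, -17/64, -1/4, 0]  -> -71/256
val_10 [RBBRBBBRRB]  L=[-1, -1/2, -3/8, -5/16, -9/32, -71/256]  R=[-35/128, -17/64, -1/4, 0]  -> -141/512
val_11 [RBBRBBBRRBR]  L=[-1, -1/2, -3/8, -5/16, -9/32, -71/256]  R=[-141/512, -35/128, -17/64, -1/4, 0]  -> -283/1024
val_12 [RBBRBBBRRBRR]  L=[-1, -1/2, -3/8, -5/16, -9/32, -71/256]  R=[-283/1024, -141/512, -35/128, -17/64, -1/4, 0]  -> -567/2048
val_13 [RBBRBBBRRBRRR]  L=[-1, -1/2, -3/8, -5/16, -9/32, -71/256]  R=[-567/2048, -283/1024, -141/512, -35/128, -17/64, -1/4, 0]  -> -1135/4096

-1135/4096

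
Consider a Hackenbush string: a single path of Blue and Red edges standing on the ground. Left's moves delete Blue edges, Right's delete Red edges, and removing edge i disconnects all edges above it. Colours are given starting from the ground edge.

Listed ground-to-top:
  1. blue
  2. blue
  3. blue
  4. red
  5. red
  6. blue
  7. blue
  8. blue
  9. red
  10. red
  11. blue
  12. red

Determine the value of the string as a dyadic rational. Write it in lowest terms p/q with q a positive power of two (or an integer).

1253/512

step 1: add blue to get b; options L={ 0 } R={ — } => 1
step 2: add blue to get bb; options L={ 0,1 } R={ — } => 2
step 3: add blue to get bbb; options L={ 0,1,2 } R={ — } => 3
step 4: add red to get bbbr; options L={ 0,1,2 } R={ 3 } => 5/2
step 5: add red to get bbbrr; options L={ 0,1,2 } R={ 5/2,3 } => 9/4
step 6: add blue to get bbbrrb; options L={ 0,1,2,9/4 } R={ 5/2,3 } => 19/8
step 7: add blue to get bbbrrbb; options L={ 0,1,2,9/4,19/8 } R={ 5/2,3 } => 39/16
step 8: add blue to get bbbrrbbb; options L={ 0,1,2,9/4,19/8,39/16 } R={ 5/2,3 } => 79/32
step 9: add red to get bbbrrbbbr; options L={ 0,1,2,9/4,19/8,39/16 } R={ 79/32,5/2,3 } => 157/64
step 10: add red to get bbbrrbbbrr; options L={ 0,1,2,9/4,19/8,39/16 } R={ 157/64,79/32,5/2,3 } => 313/128
step 11: add blue to get bbbrrbbbrrb; options L={ 0,1,2,9/4,19/8,39/16,313/128 } R={ 157/64,79/32,5/2,3 } => 627/256
step 12: add red to get bbbrrbbbrrbr; options L={ 0,1,2,9/4,19/8,39/16,313/128 } R={ 627/256,157/64,79/32,5/2,3 } => 1253/512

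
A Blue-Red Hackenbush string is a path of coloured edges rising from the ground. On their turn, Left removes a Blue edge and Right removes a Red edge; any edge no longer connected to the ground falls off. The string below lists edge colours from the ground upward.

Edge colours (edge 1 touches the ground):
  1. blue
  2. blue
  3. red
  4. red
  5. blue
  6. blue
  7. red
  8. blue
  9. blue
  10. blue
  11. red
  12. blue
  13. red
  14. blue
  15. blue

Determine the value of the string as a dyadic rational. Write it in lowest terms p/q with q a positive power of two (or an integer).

11735/8192

Build G(s[:k]) for k = 1..15, string s = blue blue red red blue blue red blue blue blue red blue red blue blue.
G(b) = { 0 | (no moves) } = 1
G(bb) = { 0; 1 | (no moves) } = 2
G(bbr) = { 0; 1 | 2 } = 3/2
G(bbrr) = { 0; 1 | 3/2; 2 } = 5/4
G(bbrrb) = { 0; 1; 5/4 | 3/2; 2 } = 11/8
G(bbrrbb) = { 0; 1; 5/4; 11/8 | 3/2; 2 } = 23/16
G(bbrrbbr) = { 0; 1; 5/4; 11/8 | 23/16; 3/2; 2 } = 45/32
G(bbrrbbrb) = { 0; 1; 5/4; 11/8; 45/32 | 23/16; 3/2; 2 } = 91/64
G(bbrrbbrbb) = { 0; 1; 5/4; 11/8; 45/32; 91/64 | 23/16; 3/2; 2 } = 183/128
G(bbrrbbrbbb) = { 0; 1; 5/4; 11/8; 45/32; 91/64; 183/128 | 23/16; 3/2; 2 } = 367/256
G(bbrrbbrbbbr) = { 0; 1; 5/4; 11/8; 45/32; 91/64; 183/128 | 367/256; 23/16; 3/2; 2 } = 733/512
G(bbrrbbrbbbrb) = { 0; 1; 5/4; 11/8; 45/32; 91/64; 183/128; 733/512 | 367/256; 23/16; 3/2; 2 } = 1467/1024
G(bbrrbbrbbbrbr) = { 0; 1; 5/4; 11/8; 45/32; 91/64; 183/128; 733/512 | 1467/1024; 367/256; 23/16; 3/2; 2 } = 2933/2048
G(bbrrbbrbbbrbrb) = { 0; 1; 5/4; 11/8; 45/32; 91/64; 183/128; 733/512; 2933/2048 | 1467/1024; 367/256; 23/16; 3/2; 2 } = 5867/4096
G(bbrrbbrbbbrbrbb) = { 0; 1; 5/4; 11/8; 45/32; 91/64; 183/128; 733/512; 2933/2048; 5867/4096 | 1467/1024; 367/256; 23/16; 3/2; 2 } = 11735/8192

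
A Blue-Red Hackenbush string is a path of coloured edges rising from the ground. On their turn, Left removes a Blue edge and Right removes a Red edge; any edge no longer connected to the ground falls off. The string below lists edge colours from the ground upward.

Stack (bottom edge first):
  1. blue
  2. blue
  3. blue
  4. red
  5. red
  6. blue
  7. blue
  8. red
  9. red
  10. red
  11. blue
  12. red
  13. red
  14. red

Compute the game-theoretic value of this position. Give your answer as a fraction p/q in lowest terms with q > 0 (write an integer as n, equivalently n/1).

Build v(s[:k]) for k = 1..14, string s = blue blue blue red red blue blue red red red blue red red red.
step 1: add blue to get b; options L={ 0 } R={ (no moves) } => 1
step 2: add blue to get bb; options L={ 0 1 } R={ (no moves) } => 2
step 3: add blue to get bbb; options L={ 0 1 2 } R={ (no moves) } => 3
step 4: add red to get bbbr; options L={ 0 1 2 } R={ 3 } => 5/2
step 5: add red to get bbbrr; options L={ 0 1 2 } R={ 5/2 3 } => 9/4
step 6: add blue to get bbbrrb; options L={ 0 1 2 9/4 } R={ 5/2 3 } => 19/8
step 7: add blue to get bbbrrbb; options L={ 0 1 2 9/4 19/8 } R={ 5/2 3 } => 39/16
step 8: add red to get bbbrrbbr; options L={ 0 1 2 9/4 19/8 } R={ 39/16 5/2 3 } => 77/32
step 9: add red to get bbbrrbbrr; options L={ 0 1 2 9/4 19/8 } R={ 77/32 39/16 5/2 3 } => 153/64
step 10: add red to get bbbrrbbrrr; options L={ 0 1 2 9/4 19/8 } R={ 153/64 77/32 39/16 5/2 3 } => 305/128
step 11: add blue to get bbbrrbbrrrb; options L={ 0 1 2 9/4 19/8 305/128 } R={ 153/64 77/32 39/16 5/2 3 } => 611/256
step 12: add red to get bbbrrbbrrrbr; options L={ 0 1 2 9/4 19/8 305/128 } R={ 611/256 153/64 77/32 39/16 5/2 3 } => 1221/512
step 13: add red to get bbbrrbbrrrbrr; options L={ 0 1 2 9/4 19/8 305/128 } R={ 1221/512 611/256 153/64 77/32 39/16 5/2 3 } => 2441/1024
step 14: add red to get bbbrrbbrrrbrrr; options L={ 0 1 2 9/4 19/8 305/128 } R={ 2441/1024 1221/512 611/256 153/64 77/32 39/16 5/2 3 } => 4881/2048

4881/2048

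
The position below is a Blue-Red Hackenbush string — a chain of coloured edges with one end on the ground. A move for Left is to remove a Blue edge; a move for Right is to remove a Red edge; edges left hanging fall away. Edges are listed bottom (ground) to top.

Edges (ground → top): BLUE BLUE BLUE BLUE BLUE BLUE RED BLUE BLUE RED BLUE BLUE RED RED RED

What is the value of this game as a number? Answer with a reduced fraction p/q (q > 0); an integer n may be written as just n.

Recurse on prefixes of the 15-edge string BLUE BLUE BLUE BLUE BLUE BLUE RED BLUE BLUE RED BLUE BLUE RED RED RED:
value(B) = { 0 | ∅ } ⇒ 1
value(BB) = { 0,1 | ∅ } ⇒ 2
value(BBB) = { 0,1,2 | ∅ } ⇒ 3
value(BBBB) = { 0,1,2,3 | ∅ } ⇒ 4
value(BBBBB) = { 0,1,2,3,4 | ∅ } ⇒ 5
value(BBBBBB) = { 0,1,2,3,4,5 | ∅ } ⇒ 6
value(BBBBBBR) = { 0,1,2,3,4,5 | 6 } ⇒ 11/2
value(BBBBBBRB) = { 0,1,2,3,4,5,11/2 | 6 } ⇒ 23/4
value(BBBBBBRBB) = { 0,1,2,3,4,5,11/2,23/4 | 6 } ⇒ 47/8
value(BBBBBBRBBR) = { 0,1,2,3,4,5,11/2,23/4 | 47/8,6 } ⇒ 93/16
value(BBBBBBRBBRB) = { 0,1,2,3,4,5,11/2,23/4,93/16 | 47/8,6 } ⇒ 187/32
value(BBBBBBRBBRBB) = { 0,1,2,3,4,5,11/2,23/4,93/16,187/32 | 47/8,6 } ⇒ 375/64
value(BBBBBBRBBRBBR) = { 0,1,2,3,4,5,11/2,23/4,93/16,187/32 | 375/64,47/8,6 } ⇒ 749/128
value(BBBBBBRBBRBBRR) = { 0,1,2,3,4,5,11/2,23/4,93/16,187/32 | 749/128,375/64,47/8,6 } ⇒ 1497/256
value(BBBBBBRBBRBBRRR) = { 0,1,2,3,4,5,11/2,23/4,93/16,187/32 | 1497/256,749/128,375/64,47/8,6 } ⇒ 2993/512

2993/512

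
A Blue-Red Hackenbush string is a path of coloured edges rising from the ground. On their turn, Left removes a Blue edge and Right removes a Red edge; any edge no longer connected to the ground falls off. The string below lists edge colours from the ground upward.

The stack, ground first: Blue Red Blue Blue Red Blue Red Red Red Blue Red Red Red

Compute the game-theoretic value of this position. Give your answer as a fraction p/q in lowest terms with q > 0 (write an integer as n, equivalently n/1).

3345/4096

Prefix values for Blue Red Blue Blue Red Blue Red Red Red Blue Red Red Red via {L|R} + simplicity:
step 1: add Blue to get B; options L={ 0 } R={  } -> 1
step 2: add Red to get BR; options L={ 0 } R={ 1 } -> 1/2
step 3: add Blue to get BRB; options L={ 0,1/2 } R={ 1 } -> 3/4
step 4: add Blue to get BRBB; options L={ 0,1/2,3/4 } R={ 1 } -> 7/8
step 5: add Red to get BRBBR; options L={ 0,1/2,3/4 } R={ 7/8,1 } -> 13/16
step 6: add Blue to get BRBBRB; options L={ 0,1/2,3/4,13/16 } R={ 7/8,1 } -> 27/32
step 7: add Red to get BRBBRBR; options L={ 0,1/2,3/4,13/16 } R={ 27/32,7/8,1 } -> 53/64
step 8: add Red to get BRBBRBRR; options L={ 0,1/2,3/4,13/16 } R={ 53/64,27/32,7/8,1 } -> 105/128
step 9: add Red to get BRBBRBRRR; options L={ 0,1/2,3/4,13/16 } R={ 105/128,53/64,27/32,7/8,1 } -> 209/256
step 10: add Blue to get BRBBRBRRRB; options L={ 0,1/2,3/4,13/16,209/256 } R={ 105/128,53/64,27/32,7/8,1 } -> 419/512
step 11: add Red to get BRBBRBRRRBR; options L={ 0,1/2,3/4,13/16,209/256 } R={ 419/512,105/128,53/64,27/32,7/8,1 } -> 837/1024
step 12: add Red to get BRBBRBRRRBRR; options L={ 0,1/2,3/4,13/16,209/256 } R={ 837/1024,419/512,105/128,53/64,27/32,7/8,1 } -> 1673/2048
step 13: add Red to get BRBBRBRRRBRRR; options L={ 0,1/2,3/4,13/16,209/256 } R={ 1673/2048,837/1024,419/512,105/128,53/64,27/32,7/8,1 } -> 3345/4096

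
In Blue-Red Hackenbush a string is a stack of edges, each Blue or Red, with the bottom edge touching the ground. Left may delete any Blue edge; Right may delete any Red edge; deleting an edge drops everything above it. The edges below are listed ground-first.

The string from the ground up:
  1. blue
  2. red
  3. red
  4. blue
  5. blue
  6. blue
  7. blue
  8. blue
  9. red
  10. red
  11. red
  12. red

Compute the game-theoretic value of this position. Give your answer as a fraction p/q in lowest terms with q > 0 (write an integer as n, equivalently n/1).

Recurse on prefixes of the 12-edge string blue red red blue blue blue blue blue red red red red:
edge 1 of 12 (blue): { 0 | ∅ } gives 1
edge 2 of 12 (red): { 0 | 1 } gives 1/2
edge 3 of 12 (red): { 0 | 1/2,1 } gives 1/4
edge 4 of 12 (blue): { 0,1/4 | 1/2,1 } gives 3/8
edge 5 of 12 (blue): { 0,1/4,3/8 | 1/2,1 } gives 7/16
edge 6 of 12 (blue): { 0,1/4,3/8,7/16 | 1/2,1 } gives 15/32
edge 7 of 12 (blue): { 0,1/4,3/8,7/16,15/32 | 1/2,1 } gives 31/64
edge 8 of 12 (blue): { 0,1/4,3/8,7/16,15/32,31/64 | 1/2,1 } gives 63/128
edge 9 of 12 (red): { 0,1/4,3/8,7/16,15/32,31/64 | 63/128,1/2,1 } gives 125/256
edge 10 of 12 (red): { 0,1/4,3/8,7/16,15/32,31/64 | 125/256,63/128,1/2,1 } gives 249/512
edge 11 of 12 (red): { 0,1/4,3/8,7/16,15/32,31/64 | 249/512,125/256,63/128,1/2,1 } gives 497/1024
edge 12 of 12 (red): { 0,1/4,3/8,7/16,15/32,31/64 | 497/1024,249/512,125/256,63/128,1/2,1 } gives 993/2048

993/2048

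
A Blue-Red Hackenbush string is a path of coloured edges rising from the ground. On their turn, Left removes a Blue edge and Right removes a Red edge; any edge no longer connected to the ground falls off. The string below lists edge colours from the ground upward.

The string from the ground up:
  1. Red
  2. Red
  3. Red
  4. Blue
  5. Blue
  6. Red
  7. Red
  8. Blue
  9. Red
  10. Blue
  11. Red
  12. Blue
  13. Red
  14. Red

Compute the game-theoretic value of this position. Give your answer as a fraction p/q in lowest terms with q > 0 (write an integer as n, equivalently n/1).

-4951/2048

R: Left { ∅ }, Right { 0 } — simplest -1
RR: Left { ∅ }, Right { -1; 0 } — simplest -2
RRR: Left { ∅ }, Right { -2; -1; 0 } — simplest -3
RRRB: Left { -3 }, Right { -2; -1; 0 } — simplest -5/2
RRRBB: Left { -3; -5/2 }, Right { -2; -1; 0 } — simplest -9/4
RRRBBR: Left { -3; -5/2 }, Right { -9/4; -2; -1; 0 } — simplest -19/8
RRRBBRR: Left { -3; -5/2 }, Right { -19/8; -9/4; -2; -1; 0 } — simplest -39/16
RRRBBRRB: Left { -3; -5/2; -39/16 }, Right { -19/8; -9/4; -2; -1; 0 } — simplest -77/32
RRRBBRRBR: Left { -3; -5/2; -39/16 }, Right { -77/32; -19/8; -9/4; -2; -1; 0 } — simplest -155/64
RRRBBRRBRB: Left { -3; -5/2; -39/16; -155/64 }, Right { -77/32; -19/8; -9/4; -2; -1; 0 } — simplest -309/128
RRRBBRRBRBR: Left { -3; -5/2; -39/16; -155/64 }, Right { -309/128; -77/32; -19/8; -9/4; -2; -1; 0 } — simplest -619/256
RRRBBRRBRBRB: Left { -3; -5/2; -39/16; -155/64; -619/256 }, Right { -309/128; -77/32; -19/8; -9/4; -2; -1; 0 } — simplest -1237/512
RRRBBRRBRBRBR: Left { -3; -5/2; -39/16; -155/64; -619/256 }, Right { -1237/512; -309/128; -77/32; -19/8; -9/4; -2; -1; 0 } — simplest -2475/1024
RRRBBRRBRBRBRR: Left { -3; -5/2; -39/16; -155/64; -619/256 }, Right { -2475/1024; -1237/512; -309/128; -77/32; -19/8; -9/4; -2; -1; 0 } — simplest -4951/2048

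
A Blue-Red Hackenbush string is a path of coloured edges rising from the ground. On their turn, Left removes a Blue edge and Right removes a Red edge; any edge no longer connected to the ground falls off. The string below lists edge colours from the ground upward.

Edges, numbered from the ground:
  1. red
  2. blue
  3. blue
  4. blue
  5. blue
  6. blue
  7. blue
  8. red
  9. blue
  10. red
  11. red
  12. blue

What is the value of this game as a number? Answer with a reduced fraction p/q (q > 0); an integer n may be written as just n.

-45/2048

g(r) = {  | 0 } gives -1
g(rb) = { -1 | 0 } gives -1/2
g(rbb) = { -1; -1/2 | 0 } gives -1/4
g(rbbb) = { -1; -1/2; -1/4 | 0 } gives -1/8
g(rbbbb) = { -1; -1/2; -1/4; -1/8 | 0 } gives -1/16
g(rbbbbb) = { -1; -1/2; -1/4; -1/8; -1/16 | 0 } gives -1/32
g(rbbbbbb) = { -1; -1/2; -1/4; -1/8; -1/16; -1/32 | 0 } gives -1/64
g(rbbbbbbr) = { -1; -1/2; -1/4; -1/8; -1/16; -1/32 | -1/64; 0 } gives -3/128
g(rbbbbbbrb) = { -1; -1/2; -1/4; -1/8; -1/16; -1/32; -3/128 | -1/64; 0 } gives -5/256
g(rbbbbbbrbr) = { -1; -1/2; -1/4; -1/8; -1/16; -1/32; -3/128 | -5/256; -1/64; 0 } gives -11/512
g(rbbbbbbrbrr) = { -1; -1/2; -1/4; -1/8; -1/16; -1/32; -3/128 | -11/512; -5/256; -1/64; 0 } gives -23/1024
g(rbbbbbbrbrrb) = { -1; -1/2; -1/4; -1/8; -1/16; -1/32; -3/128; -23/1024 | -11/512; -5/256; -1/64; 0 } gives -45/2048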